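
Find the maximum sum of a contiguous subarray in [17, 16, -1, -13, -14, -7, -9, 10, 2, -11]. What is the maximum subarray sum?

Using Kadane's algorithm on [17, 16, -1, -13, -14, -7, -9, 10, 2, -11]:

Scanning through the array:
Position 1 (value 16): max_ending_here = 33, max_so_far = 33
Position 2 (value -1): max_ending_here = 32, max_so_far = 33
Position 3 (value -13): max_ending_here = 19, max_so_far = 33
Position 4 (value -14): max_ending_here = 5, max_so_far = 33
Position 5 (value -7): max_ending_here = -2, max_so_far = 33
Position 6 (value -9): max_ending_here = -9, max_so_far = 33
Position 7 (value 10): max_ending_here = 10, max_so_far = 33
Position 8 (value 2): max_ending_here = 12, max_so_far = 33
Position 9 (value -11): max_ending_here = 1, max_so_far = 33

Maximum subarray: [17, 16]
Maximum sum: 33

The maximum subarray is [17, 16] with sum 33. This subarray runs from index 0 to index 1.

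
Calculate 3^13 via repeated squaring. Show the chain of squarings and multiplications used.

Computing 3^13 by squaring (build up from 3^1; each line after the first costs one multiplication):

3^1 = 3
3^2 = (3^1)^2 = 3^2 = 9
3^3 = 3 * 3^2 = 3 * 9 = 27
3^6 = (3^3)^2 = 27^2 = 729
3^12 = (3^6)^2 = 729^2 = 531441
3^13 = 3 * 3^12 = 3 * 531441 = 1594323

Result: 1594323
Multiplications needed: 5 (5 lines after 3^1)

3^13 = 1594323. Using exponentiation by squaring, this requires 5 multiplications. The key idea: if the exponent is even, square the half-power; if odd, multiply by the base once.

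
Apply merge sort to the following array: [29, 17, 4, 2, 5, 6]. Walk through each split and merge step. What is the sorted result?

Merge sort trace:

Split: [29, 17, 4, 2, 5, 6] -> [29, 17, 4] and [2, 5, 6]
  Split: [29, 17, 4] -> [29] and [17, 4]
    Split: [17, 4] -> [17] and [4]
    Merge: [17] + [4] -> [4, 17]
  Merge: [29] + [4, 17] -> [4, 17, 29]
  Split: [2, 5, 6] -> [2] and [5, 6]
    Split: [5, 6] -> [5] and [6]
    Merge: [5] + [6] -> [5, 6]
  Merge: [2] + [5, 6] -> [2, 5, 6]
Merge: [4, 17, 29] + [2, 5, 6] -> [2, 4, 5, 6, 17, 29]

Final sorted array: [2, 4, 5, 6, 17, 29]

The merge sort proceeds by recursively splitting the array and merging sorted halves.
After all merges, the sorted array is [2, 4, 5, 6, 17, 29].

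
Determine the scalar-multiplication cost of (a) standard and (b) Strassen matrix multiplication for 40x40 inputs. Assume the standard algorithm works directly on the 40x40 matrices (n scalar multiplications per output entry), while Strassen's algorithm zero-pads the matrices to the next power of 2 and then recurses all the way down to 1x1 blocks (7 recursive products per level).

Matrix multiplication for 40x40 matrices:

Strassen's algorithm requires power-of-2 dimensions. Pad 40x40 to 64x64 (next power of 2).

Standard algorithm: 40^3 = 64000 multiplications
Strassen's algorithm: 7^(log2(64)) = 7^6 = 117649 multiplications
Difference: 64000 - 117649 = -53649 (Strassen uses MORE here due to padding overhead — for small or just-over-power-of-2 n, padding can outweigh the per-level savings)

Standard: 64000 multiplications (40^3). Strassen: 117649 multiplications (7^6, after padding to 64x64). Strassen reduces 8 recursive multiplications to 7 at each level.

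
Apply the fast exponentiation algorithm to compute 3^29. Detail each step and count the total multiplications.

Computing 3^29 by squaring (build up from 3^1; each line after the first costs one multiplication):

3^1 = 3
3^2 = (3^1)^2 = 3^2 = 9
3^3 = 3 * 3^2 = 3 * 9 = 27
3^6 = (3^3)^2 = 27^2 = 729
3^7 = 3 * 3^6 = 3 * 729 = 2187
3^14 = (3^7)^2 = 2187^2 = 4782969
3^28 = (3^14)^2 = 4782969^2 = 22876792454961
3^29 = 3 * 3^28 = 3 * 22876792454961 = 68630377364883

Result: 68630377364883
Multiplications needed: 7 (7 lines after 3^1)

3^29 = 68630377364883. Using exponentiation by squaring, this requires 7 multiplications. The key idea: if the exponent is even, square the half-power; if odd, multiply by the base once.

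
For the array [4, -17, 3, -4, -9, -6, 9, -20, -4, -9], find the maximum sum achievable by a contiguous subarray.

Using Kadane's algorithm on [4, -17, 3, -4, -9, -6, 9, -20, -4, -9]:

Scanning through the array:
Position 1 (value -17): max_ending_here = -13, max_so_far = 4
Position 2 (value 3): max_ending_here = 3, max_so_far = 4
Position 3 (value -4): max_ending_here = -1, max_so_far = 4
Position 4 (value -9): max_ending_here = -9, max_so_far = 4
Position 5 (value -6): max_ending_here = -6, max_so_far = 4
Position 6 (value 9): max_ending_here = 9, max_so_far = 9
Position 7 (value -20): max_ending_here = -11, max_so_far = 9
Position 8 (value -4): max_ending_here = -4, max_so_far = 9
Position 9 (value -9): max_ending_here = -9, max_so_far = 9

Maximum subarray: [9]
Maximum sum: 9

The maximum subarray is [9] with sum 9. This subarray runs from index 6 to index 6.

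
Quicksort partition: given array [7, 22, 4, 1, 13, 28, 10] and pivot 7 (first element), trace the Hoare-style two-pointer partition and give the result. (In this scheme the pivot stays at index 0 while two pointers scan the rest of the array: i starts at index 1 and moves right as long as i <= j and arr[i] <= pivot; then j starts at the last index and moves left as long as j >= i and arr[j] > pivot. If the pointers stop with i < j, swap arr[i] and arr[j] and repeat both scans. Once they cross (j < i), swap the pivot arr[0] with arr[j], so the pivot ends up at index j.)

Hoare-style two-pointer partition with pivot = 7:

Initial array: [7, 22, 4, 1, 13, 28, 10]

Pointers start at i = 1, j = 6.
i stops at index 1 (arr[1]=22 > 7), j stops at index 3 (arr[3]=1 <= 7): swap arr[1] and arr[3], array becomes [7, 1, 4, 22, 13, 28, 10]
i ends at 3, j ends at 2: the pointers have crossed (j < i), so scanning stops.

Swap pivot arr[0] with arr[2] to place pivot at position 2: [4, 1, 7, 22, 13, 28, 10]
Pivot position: 2

After partitioning with pivot 7, the array becomes [4, 1, 7, 22, 13, 28, 10]. The pivot is placed at index 2. All elements to the left of the pivot are <= 7, and all elements to the right are > 7.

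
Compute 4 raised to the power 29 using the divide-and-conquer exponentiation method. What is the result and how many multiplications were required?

Computing 4^29 by squaring (build up from 4^1; each line after the first costs one multiplication):

4^1 = 4
4^2 = (4^1)^2 = 4^2 = 16
4^3 = 4 * 4^2 = 4 * 16 = 64
4^6 = (4^3)^2 = 64^2 = 4096
4^7 = 4 * 4^6 = 4 * 4096 = 16384
4^14 = (4^7)^2 = 16384^2 = 268435456
4^28 = (4^14)^2 = 268435456^2 = 72057594037927936
4^29 = 4 * 4^28 = 4 * 72057594037927936 = 288230376151711744

Result: 288230376151711744
Multiplications needed: 7 (7 lines after 4^1)

4^29 = 288230376151711744. Using exponentiation by squaring, this requires 7 multiplications. The key idea: if the exponent is even, square the half-power; if odd, multiply by the base once.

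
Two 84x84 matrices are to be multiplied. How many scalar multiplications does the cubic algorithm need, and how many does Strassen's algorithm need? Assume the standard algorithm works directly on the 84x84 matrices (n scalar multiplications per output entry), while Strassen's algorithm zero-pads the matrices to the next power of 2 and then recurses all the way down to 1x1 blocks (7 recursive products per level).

Matrix multiplication for 84x84 matrices:

Strassen's algorithm requires power-of-2 dimensions. Pad 84x84 to 128x128 (next power of 2).

Standard algorithm: 84^3 = 592704 multiplications
Strassen's algorithm: 7^(log2(128)) = 7^7 = 823543 multiplications
Difference: 592704 - 823543 = -230839 (Strassen uses MORE here due to padding overhead — for small or just-over-power-of-2 n, padding can outweigh the per-level savings)

Standard: 592704 multiplications (84^3). Strassen: 823543 multiplications (7^7, after padding to 128x128). Strassen reduces 8 recursive multiplications to 7 at each level.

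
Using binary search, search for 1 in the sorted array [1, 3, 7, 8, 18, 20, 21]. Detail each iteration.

Binary search for 1 in [1, 3, 7, 8, 18, 20, 21]:

lo=0, hi=6, mid=3, arr[mid]=8 -> 8 > 1, search left half
lo=0, hi=2, mid=1, arr[mid]=3 -> 3 > 1, search left half
lo=0, hi=0, mid=0, arr[mid]=1 -> Found target at index 0!

Binary search finds 1 at index 0 after 3 comparisons. The search repeatedly halves the search space by comparing with the middle element.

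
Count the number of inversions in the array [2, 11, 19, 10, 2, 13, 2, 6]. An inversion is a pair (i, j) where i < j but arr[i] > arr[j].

Finding inversions in [2, 11, 19, 10, 2, 13, 2, 6]:

(1, 3): arr[1]=11 > arr[3]=10
(1, 4): arr[1]=11 > arr[4]=2
(1, 6): arr[1]=11 > arr[6]=2
(1, 7): arr[1]=11 > arr[7]=6
(2, 3): arr[2]=19 > arr[3]=10
(2, 4): arr[2]=19 > arr[4]=2
(2, 5): arr[2]=19 > arr[5]=13
(2, 6): arr[2]=19 > arr[6]=2
(2, 7): arr[2]=19 > arr[7]=6
(3, 4): arr[3]=10 > arr[4]=2
(3, 6): arr[3]=10 > arr[6]=2
(3, 7): arr[3]=10 > arr[7]=6
(5, 6): arr[5]=13 > arr[6]=2
(5, 7): arr[5]=13 > arr[7]=6

Total inversions: 14

The array has 14 inversion(s): (1,3), (1,4), (1,6), (1,7), (2,3), (2,4), (2,5), (2,6), (2,7), (3,4), (3,6), (3,7), (5,6), (5,7). Each pair (i,j) satisfies i < j and arr[i] > arr[j].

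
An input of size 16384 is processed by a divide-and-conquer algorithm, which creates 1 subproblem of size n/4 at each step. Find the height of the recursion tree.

For divide and conquer with division factor 4:

Problem sizes at each level:
Level 0: 16384
Level 1: 4096
Level 2: 1024
Level 3: 256
Level 4: 64
Level 5: 16
Level 6: 4
Level 7: 1

The root is level 0 and the size-1 base case is level 7 (the tree spans levels 0 through 7, i.e. 8 levels counting the root), so the depth is the number of divisions: log_4(16384) = 7

The recursion tree depth is log_4(16384) = 7. At each level, the problem size is divided by 4, so it takes 7 divisions to reduce to a base case of size 1. The algorithm makes 1 recursive call at each level.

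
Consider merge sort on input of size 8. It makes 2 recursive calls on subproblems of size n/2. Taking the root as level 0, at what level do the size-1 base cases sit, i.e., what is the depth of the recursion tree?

For divide and conquer with division factor 2:

Problem sizes at each level:
Level 0: 8
Level 1: 4
Level 2: 2
Level 3: 1

The root is level 0 and the size-1 base case is level 3 (the tree spans levels 0 through 3, i.e. 4 levels counting the root), so the depth is the number of divisions: log_2(8) = 3

The recursion tree depth is log_2(8) = 3. At each level, the problem size is divided by 2, so it takes 3 divisions to reduce to a base case of size 1. The algorithm makes 2 recursive calls at each level.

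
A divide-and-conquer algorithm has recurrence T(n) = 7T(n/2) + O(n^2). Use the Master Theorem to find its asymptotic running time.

Master Theorem for T(n) = 7T(n/2) + O(n^2):

a = 7, b = 2, c = 2
log_b(a) = log_2(7) = 2.8074

Case 1: c = 2 < log_2(7) = 2.8074
T(n) = O(n^(log_2 7))

For T(n) = 7T(n/2) + O(n^2): log_2(7) = 2.8074. This is Case 1 of the Master Theorem (c < log_b(a), work dominated by leaves), giving O(n^(log_2 7)).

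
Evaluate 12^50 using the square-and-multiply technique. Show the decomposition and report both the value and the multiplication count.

Computing 12^50 by squaring (build up from 12^1; each line after the first costs one multiplication):

12^1 = 12
12^2 = (12^1)^2 = 12^2 = 144
12^3 = 12 * 12^2 = 12 * 144 = 1728
12^6 = (12^3)^2 = 1728^2 = 2985984
12^12 = (12^6)^2 = 2985984^2 = 8916100448256
12^24 = (12^12)^2 = 8916100448256^2 = 79496847203390844133441536
12^25 = 12 * 12^24 = 12 * 79496847203390844133441536 = 953962166440690129601298432
12^50 = (12^25)^2 = 953962166440690129601298432^2 = 910043815000214977332758527534256632492715260325658624

Result: 910043815000214977332758527534256632492715260325658624
Multiplications needed: 7 (7 lines after 12^1)

12^50 = 910043815000214977332758527534256632492715260325658624. Using exponentiation by squaring, this requires 7 multiplications. The key idea: if the exponent is even, square the half-power; if odd, multiply by the base once.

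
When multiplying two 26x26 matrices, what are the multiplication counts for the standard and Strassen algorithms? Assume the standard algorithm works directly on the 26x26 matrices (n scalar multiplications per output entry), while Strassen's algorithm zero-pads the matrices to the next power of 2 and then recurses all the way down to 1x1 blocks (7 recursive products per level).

Matrix multiplication for 26x26 matrices:

Strassen's algorithm requires power-of-2 dimensions. Pad 26x26 to 32x32 (next power of 2).

Standard algorithm: 26^3 = 17576 multiplications
Strassen's algorithm: 7^(log2(32)) = 7^5 = 16807 multiplications
Savings: 17576 - 16807 = 769 multiplications

Standard: 17576 multiplications (26^3). Strassen: 16807 multiplications (7^5, after padding to 32x32). Strassen reduces 8 recursive multiplications to 7 at each level.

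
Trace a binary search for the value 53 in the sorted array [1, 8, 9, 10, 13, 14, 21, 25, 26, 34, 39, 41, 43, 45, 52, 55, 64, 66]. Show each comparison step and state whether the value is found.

Binary search for 53 in [1, 8, 9, 10, 13, 14, 21, 25, 26, 34, 39, 41, 43, 45, 52, 55, 64, 66]:

lo=0, hi=17, mid=8, arr[mid]=26 -> 26 < 53, search right half
lo=9, hi=17, mid=13, arr[mid]=45 -> 45 < 53, search right half
lo=14, hi=17, mid=15, arr[mid]=55 -> 55 > 53, search left half
lo=14, hi=14, mid=14, arr[mid]=52 -> 52 < 53, search right half
lo=15 > hi=14, target 53 not found

Binary search determines that 53 is not in the array after 4 comparisons. The search space was exhausted without finding the target.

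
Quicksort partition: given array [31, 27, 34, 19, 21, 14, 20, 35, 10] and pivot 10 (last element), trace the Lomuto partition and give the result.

Lomuto partition with pivot = 10:

Initial array: [31, 27, 34, 19, 21, 14, 20, 35, 10]

arr[0]=31 > 10: no swap
arr[1]=27 > 10: no swap
arr[2]=34 > 10: no swap
arr[3]=19 > 10: no swap
arr[4]=21 > 10: no swap
arr[5]=14 > 10: no swap
arr[6]=20 > 10: no swap
arr[7]=35 > 10: no swap

Place pivot at position 0: [10, 27, 34, 19, 21, 14, 20, 35, 31]
Pivot position: 0

After partitioning with pivot 10, the array becomes [10, 27, 34, 19, 21, 14, 20, 35, 31]. The pivot is placed at index 0. All elements to the left of the pivot are <= 10, and all elements to the right are > 10.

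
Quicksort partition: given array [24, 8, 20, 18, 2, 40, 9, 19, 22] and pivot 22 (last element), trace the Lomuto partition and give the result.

Lomuto partition with pivot = 22:

Initial array: [24, 8, 20, 18, 2, 40, 9, 19, 22]

arr[0]=24 > 22: no swap
arr[1]=8 <= 22: swap with position 0, array becomes [8, 24, 20, 18, 2, 40, 9, 19, 22]
arr[2]=20 <= 22: swap with position 1, array becomes [8, 20, 24, 18, 2, 40, 9, 19, 22]
arr[3]=18 <= 22: swap with position 2, array becomes [8, 20, 18, 24, 2, 40, 9, 19, 22]
arr[4]=2 <= 22: swap with position 3, array becomes [8, 20, 18, 2, 24, 40, 9, 19, 22]
arr[5]=40 > 22: no swap
arr[6]=9 <= 22: swap with position 4, array becomes [8, 20, 18, 2, 9, 40, 24, 19, 22]
arr[7]=19 <= 22: swap with position 5, array becomes [8, 20, 18, 2, 9, 19, 24, 40, 22]

Place pivot at position 6: [8, 20, 18, 2, 9, 19, 22, 40, 24]
Pivot position: 6

After partitioning with pivot 22, the array becomes [8, 20, 18, 2, 9, 19, 22, 40, 24]. The pivot is placed at index 6. All elements to the left of the pivot are <= 22, and all elements to the right are > 22.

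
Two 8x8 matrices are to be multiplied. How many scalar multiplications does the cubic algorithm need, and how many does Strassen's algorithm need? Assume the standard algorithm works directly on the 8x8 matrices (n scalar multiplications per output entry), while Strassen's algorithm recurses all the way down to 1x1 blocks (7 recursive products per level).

Matrix multiplication for 8x8 matrices:

Standard algorithm: 8^3 = 512 multiplications
Strassen's algorithm: 7^(log2(8)) = 7^3 = 343 multiplications
Savings: 512 - 343 = 169 multiplications

Standard: 512 multiplications (8^3). Strassen: 343 multiplications (7^3). Strassen reduces 8 recursive multiplications to 7 at each level.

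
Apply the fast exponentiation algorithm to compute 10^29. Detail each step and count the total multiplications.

Computing 10^29 by squaring (build up from 10^1; each line after the first costs one multiplication):

10^1 = 10
10^2 = (10^1)^2 = 10^2 = 100
10^3 = 10 * 10^2 = 10 * 100 = 1000
10^6 = (10^3)^2 = 1000^2 = 1000000
10^7 = 10 * 10^6 = 10 * 1000000 = 10000000
10^14 = (10^7)^2 = 10000000^2 = 100000000000000
10^28 = (10^14)^2 = 100000000000000^2 = 10000000000000000000000000000
10^29 = 10 * 10^28 = 10 * 10000000000000000000000000000 = 100000000000000000000000000000

Result: 100000000000000000000000000000
Multiplications needed: 7 (7 lines after 10^1)

10^29 = 100000000000000000000000000000. Using exponentiation by squaring, this requires 7 multiplications. The key idea: if the exponent is even, square the half-power; if odd, multiply by the base once.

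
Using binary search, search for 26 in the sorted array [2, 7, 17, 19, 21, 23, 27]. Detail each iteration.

Binary search for 26 in [2, 7, 17, 19, 21, 23, 27]:

lo=0, hi=6, mid=3, arr[mid]=19 -> 19 < 26, search right half
lo=4, hi=6, mid=5, arr[mid]=23 -> 23 < 26, search right half
lo=6, hi=6, mid=6, arr[mid]=27 -> 27 > 26, search left half
lo=6 > hi=5, target 26 not found

Binary search determines that 26 is not in the array after 3 comparisons. The search space was exhausted without finding the target.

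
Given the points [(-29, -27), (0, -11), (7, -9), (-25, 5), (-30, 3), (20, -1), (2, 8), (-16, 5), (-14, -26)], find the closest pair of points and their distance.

Computing all pairwise distances among 9 points:

d((-29, -27), (0, -11)) = 33.121
d((-29, -27), (7, -9)) = 40.2492
d((-29, -27), (-25, 5)) = 32.249
d((-29, -27), (-30, 3)) = 30.0167
d((-29, -27), (20, -1)) = 55.4707
d((-29, -27), (2, 8)) = 46.7547
d((-29, -27), (-16, 5)) = 34.5398
d((-29, -27), (-14, -26)) = 15.0333
d((0, -11), (7, -9)) = 7.2801
d((0, -11), (-25, 5)) = 29.6816
d((0, -11), (-30, 3)) = 33.1059
d((0, -11), (20, -1)) = 22.3607
d((0, -11), (2, 8)) = 19.105
d((0, -11), (-16, 5)) = 22.6274
d((0, -11), (-14, -26)) = 20.5183
d((7, -9), (-25, 5)) = 34.9285
d((7, -9), (-30, 3)) = 38.8973
d((7, -9), (20, -1)) = 15.2643
d((7, -9), (2, 8)) = 17.72
d((7, -9), (-16, 5)) = 26.9258
d((7, -9), (-14, -26)) = 27.0185
d((-25, 5), (-30, 3)) = 5.3852 <-- minimum
d((-25, 5), (20, -1)) = 45.3982
d((-25, 5), (2, 8)) = 27.1662
d((-25, 5), (-16, 5)) = 9.0
d((-25, 5), (-14, -26)) = 32.8938
d((-30, 3), (20, -1)) = 50.1597
d((-30, 3), (2, 8)) = 32.3883
d((-30, 3), (-16, 5)) = 14.1421
d((-30, 3), (-14, -26)) = 33.121
d((20, -1), (2, 8)) = 20.1246
d((20, -1), (-16, 5)) = 36.4966
d((20, -1), (-14, -26)) = 42.2019
d((2, 8), (-16, 5)) = 18.2483
d((2, 8), (-14, -26)) = 37.5766
d((-16, 5), (-14, -26)) = 31.0644

Closest pair: (-25, 5) and (-30, 3) with distance 5.3852

The closest pair is (-25, 5) and (-30, 3) with Euclidean distance 5.3852. For 9 points, brute-force pairwise comparison is shown above. For large n, the divide-and-conquer algorithm (sort by x, recurse on halves, check the dividing strip) achieves O(n log n).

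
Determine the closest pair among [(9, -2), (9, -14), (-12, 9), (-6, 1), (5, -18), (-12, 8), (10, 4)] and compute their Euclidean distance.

Computing all pairwise distances among 7 points:

d((9, -2), (9, -14)) = 12.0
d((9, -2), (-12, 9)) = 23.7065
d((9, -2), (-6, 1)) = 15.2971
d((9, -2), (5, -18)) = 16.4924
d((9, -2), (-12, 8)) = 23.2594
d((9, -2), (10, 4)) = 6.0828
d((9, -14), (-12, 9)) = 31.1448
d((9, -14), (-6, 1)) = 21.2132
d((9, -14), (5, -18)) = 5.6569
d((9, -14), (-12, 8)) = 30.4138
d((9, -14), (10, 4)) = 18.0278
d((-12, 9), (-6, 1)) = 10.0
d((-12, 9), (5, -18)) = 31.9061
d((-12, 9), (-12, 8)) = 1.0 <-- minimum
d((-12, 9), (10, 4)) = 22.561
d((-6, 1), (5, -18)) = 21.9545
d((-6, 1), (-12, 8)) = 9.2195
d((-6, 1), (10, 4)) = 16.2788
d((5, -18), (-12, 8)) = 31.0644
d((5, -18), (10, 4)) = 22.561
d((-12, 8), (10, 4)) = 22.3607

Closest pair: (-12, 9) and (-12, 8) with distance 1.0

The closest pair is (-12, 9) and (-12, 8) with Euclidean distance 1.0. For 7 points, brute-force pairwise comparison is shown above. For large n, the divide-and-conquer algorithm (sort by x, recurse on halves, check the dividing strip) achieves O(n log n).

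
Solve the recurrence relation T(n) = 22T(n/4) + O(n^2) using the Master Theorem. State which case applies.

Master Theorem for T(n) = 22T(n/4) + O(n^2):

a = 22, b = 4, c = 2
log_b(a) = log_4(22) = 2.2297

Case 1: c = 2 < log_4(22) = 2.2297
T(n) = O(n^(log_4 22))

For T(n) = 22T(n/4) + O(n^2): log_4(22) = 2.2297. This is Case 1 of the Master Theorem (c < log_b(a), work dominated by leaves), giving O(n^(log_4 22)).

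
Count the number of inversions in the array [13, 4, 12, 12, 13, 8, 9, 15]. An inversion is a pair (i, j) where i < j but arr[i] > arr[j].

Finding inversions in [13, 4, 12, 12, 13, 8, 9, 15]:

(0, 1): arr[0]=13 > arr[1]=4
(0, 2): arr[0]=13 > arr[2]=12
(0, 3): arr[0]=13 > arr[3]=12
(0, 5): arr[0]=13 > arr[5]=8
(0, 6): arr[0]=13 > arr[6]=9
(2, 5): arr[2]=12 > arr[5]=8
(2, 6): arr[2]=12 > arr[6]=9
(3, 5): arr[3]=12 > arr[5]=8
(3, 6): arr[3]=12 > arr[6]=9
(4, 5): arr[4]=13 > arr[5]=8
(4, 6): arr[4]=13 > arr[6]=9

Total inversions: 11

The array has 11 inversion(s): (0,1), (0,2), (0,3), (0,5), (0,6), (2,5), (2,6), (3,5), (3,6), (4,5), (4,6). Each pair (i,j) satisfies i < j and arr[i] > arr[j].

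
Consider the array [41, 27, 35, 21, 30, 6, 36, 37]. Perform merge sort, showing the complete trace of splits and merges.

Merge sort trace:

Split: [41, 27, 35, 21, 30, 6, 36, 37] -> [41, 27, 35, 21] and [30, 6, 36, 37]
  Split: [41, 27, 35, 21] -> [41, 27] and [35, 21]
    Split: [41, 27] -> [41] and [27]
    Merge: [41] + [27] -> [27, 41]
    Split: [35, 21] -> [35] and [21]
    Merge: [35] + [21] -> [21, 35]
  Merge: [27, 41] + [21, 35] -> [21, 27, 35, 41]
  Split: [30, 6, 36, 37] -> [30, 6] and [36, 37]
    Split: [30, 6] -> [30] and [6]
    Merge: [30] + [6] -> [6, 30]
    Split: [36, 37] -> [36] and [37]
    Merge: [36] + [37] -> [36, 37]
  Merge: [6, 30] + [36, 37] -> [6, 30, 36, 37]
Merge: [21, 27, 35, 41] + [6, 30, 36, 37] -> [6, 21, 27, 30, 35, 36, 37, 41]

Final sorted array: [6, 21, 27, 30, 35, 36, 37, 41]

The merge sort proceeds by recursively splitting the array and merging sorted halves.
After all merges, the sorted array is [6, 21, 27, 30, 35, 36, 37, 41].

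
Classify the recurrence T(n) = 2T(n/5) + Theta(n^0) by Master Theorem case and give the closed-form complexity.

Master Theorem for T(n) = 2T(n/5) + O(n^0):

a = 2, b = 5, c = 0
log_b(a) = log_5(2) = 0.4307

Case 1: c = 0 < log_5(2) = 0.4307
T(n) = O(n^(log_5 2))

For T(n) = 2T(n/5) + O(n^0): log_5(2) = 0.4307. This is Case 1 of the Master Theorem (c < log_b(a), work dominated by leaves), giving O(n^(log_5 2)).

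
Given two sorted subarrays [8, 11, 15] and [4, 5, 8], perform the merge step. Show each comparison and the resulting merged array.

Merging process:

Compare 8 vs 4: take 4 from right. Merged: [4]
Compare 8 vs 5: take 5 from right. Merged: [4, 5]
Compare 8 vs 8: take 8 from left. Merged: [4, 5, 8]
Compare 11 vs 8: take 8 from right. Merged: [4, 5, 8, 8]
Append remaining from left: [11, 15]. Merged: [4, 5, 8, 8, 11, 15]

Final merged array: [4, 5, 8, 8, 11, 15]
Total comparisons: 4

The merged array is [4, 5, 8, 8, 11, 15], requiring 4 comparisons. The merge step runs in O(n) time where n is the total number of elements.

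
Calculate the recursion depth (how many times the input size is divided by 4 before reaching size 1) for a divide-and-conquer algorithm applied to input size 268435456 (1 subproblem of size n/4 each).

For divide and conquer with division factor 4:

Problem sizes at each level:
Level 0: 268435456
Level 1: 67108864
Level 2: 16777216
Level 3: 4194304
Level 4: 1048576
Level 5: 262144
Level 6: 65536
Level 7: 16384
Level 8: 4096
Level 9: 1024
Level 10: 256
Level 11: 64
Level 12: 16
Level 13: 4
Level 14: 1

The root is level 0 and the size-1 base case is level 14 (the tree spans levels 0 through 14, i.e. 15 levels counting the root), so the depth is the number of divisions: log_4(268435456) = 14

The recursion tree depth is log_4(268435456) = 14. At each level, the problem size is divided by 4, so it takes 14 divisions to reduce to a base case of size 1. The algorithm makes 1 recursive call at each level.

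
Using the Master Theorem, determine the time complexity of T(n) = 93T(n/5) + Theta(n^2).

Master Theorem for T(n) = 93T(n/5) + O(n^2):

a = 93, b = 5, c = 2
log_b(a) = log_5(93) = 2.8163

Case 1: c = 2 < log_5(93) = 2.8163
T(n) = O(n^(log_5 93))

For T(n) = 93T(n/5) + O(n^2): log_5(93) = 2.8163. This is Case 1 of the Master Theorem (c < log_b(a), work dominated by leaves), giving O(n^(log_5 93)).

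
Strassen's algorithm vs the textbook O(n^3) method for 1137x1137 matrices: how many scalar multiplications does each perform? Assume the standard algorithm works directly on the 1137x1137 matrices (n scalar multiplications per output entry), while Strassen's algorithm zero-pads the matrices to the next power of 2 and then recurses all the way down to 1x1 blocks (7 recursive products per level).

Matrix multiplication for 1137x1137 matrices:

Strassen's algorithm requires power-of-2 dimensions. Pad 1137x1137 to 2048x2048 (next power of 2).

Standard algorithm: 1137^3 = 1469878353 multiplications
Strassen's algorithm: 7^(log2(2048)) = 7^11 = 1977326743 multiplications
Difference: 1469878353 - 1977326743 = -507448390 (Strassen uses MORE here due to padding overhead — for small or just-over-power-of-2 n, padding can outweigh the per-level savings)

Standard: 1469878353 multiplications (1137^3). Strassen: 1977326743 multiplications (7^11, after padding to 2048x2048). Strassen reduces 8 recursive multiplications to 7 at each level.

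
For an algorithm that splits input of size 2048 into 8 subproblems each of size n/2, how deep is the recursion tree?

For divide and conquer with division factor 2:

Problem sizes at each level:
Level 0: 2048
Level 1: 1024
Level 2: 512
Level 3: 256
Level 4: 128
Level 5: 64
Level 6: 32
Level 7: 16
Level 8: 8
Level 9: 4
Level 10: 2
Level 11: 1

The root is level 0 and the size-1 base case is level 11 (the tree spans levels 0 through 11, i.e. 12 levels counting the root), so the depth is the number of divisions: log_2(2048) = 11

The recursion tree depth is log_2(2048) = 11. At each level, the problem size is divided by 2, so it takes 11 divisions to reduce to a base case of size 1. The algorithm makes 8 recursive calls at each level.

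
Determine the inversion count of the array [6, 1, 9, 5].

Finding inversions in [6, 1, 9, 5]:

(0, 1): arr[0]=6 > arr[1]=1
(0, 3): arr[0]=6 > arr[3]=5
(2, 3): arr[2]=9 > arr[3]=5

Total inversions: 3

The array has 3 inversion(s): (0,1), (0,3), (2,3). Each pair (i,j) satisfies i < j and arr[i] > arr[j].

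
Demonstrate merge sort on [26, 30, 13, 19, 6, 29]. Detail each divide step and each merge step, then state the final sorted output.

Merge sort trace:

Split: [26, 30, 13, 19, 6, 29] -> [26, 30, 13] and [19, 6, 29]
  Split: [26, 30, 13] -> [26] and [30, 13]
    Split: [30, 13] -> [30] and [13]
    Merge: [30] + [13] -> [13, 30]
  Merge: [26] + [13, 30] -> [13, 26, 30]
  Split: [19, 6, 29] -> [19] and [6, 29]
    Split: [6, 29] -> [6] and [29]
    Merge: [6] + [29] -> [6, 29]
  Merge: [19] + [6, 29] -> [6, 19, 29]
Merge: [13, 26, 30] + [6, 19, 29] -> [6, 13, 19, 26, 29, 30]

Final sorted array: [6, 13, 19, 26, 29, 30]

The merge sort proceeds by recursively splitting the array and merging sorted halves.
After all merges, the sorted array is [6, 13, 19, 26, 29, 30].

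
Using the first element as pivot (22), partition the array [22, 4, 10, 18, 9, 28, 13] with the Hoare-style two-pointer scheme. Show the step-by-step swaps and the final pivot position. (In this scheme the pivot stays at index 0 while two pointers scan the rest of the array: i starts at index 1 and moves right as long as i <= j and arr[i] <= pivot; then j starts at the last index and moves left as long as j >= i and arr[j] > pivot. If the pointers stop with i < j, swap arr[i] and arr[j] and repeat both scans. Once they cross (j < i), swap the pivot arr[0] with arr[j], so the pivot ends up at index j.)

Hoare-style two-pointer partition with pivot = 22:

Initial array: [22, 4, 10, 18, 9, 28, 13]

Pointers start at i = 1, j = 6.
i stops at index 5 (arr[5]=28 > 22), j stops at index 6 (arr[6]=13 <= 22): swap arr[5] and arr[6], array becomes [22, 4, 10, 18, 9, 13, 28]
i ends at 6, j ends at 5: the pointers have crossed (j < i), so scanning stops.

Swap pivot arr[0] with arr[5] to place pivot at position 5: [13, 4, 10, 18, 9, 22, 28]
Pivot position: 5

After partitioning with pivot 22, the array becomes [13, 4, 10, 18, 9, 22, 28]. The pivot is placed at index 5. All elements to the left of the pivot are <= 22, and all elements to the right are > 22.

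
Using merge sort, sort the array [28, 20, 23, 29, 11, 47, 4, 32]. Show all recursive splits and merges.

Merge sort trace:

Split: [28, 20, 23, 29, 11, 47, 4, 32] -> [28, 20, 23, 29] and [11, 47, 4, 32]
  Split: [28, 20, 23, 29] -> [28, 20] and [23, 29]
    Split: [28, 20] -> [28] and [20]
    Merge: [28] + [20] -> [20, 28]
    Split: [23, 29] -> [23] and [29]
    Merge: [23] + [29] -> [23, 29]
  Merge: [20, 28] + [23, 29] -> [20, 23, 28, 29]
  Split: [11, 47, 4, 32] -> [11, 47] and [4, 32]
    Split: [11, 47] -> [11] and [47]
    Merge: [11] + [47] -> [11, 47]
    Split: [4, 32] -> [4] and [32]
    Merge: [4] + [32] -> [4, 32]
  Merge: [11, 47] + [4, 32] -> [4, 11, 32, 47]
Merge: [20, 23, 28, 29] + [4, 11, 32, 47] -> [4, 11, 20, 23, 28, 29, 32, 47]

Final sorted array: [4, 11, 20, 23, 28, 29, 32, 47]

The merge sort proceeds by recursively splitting the array and merging sorted halves.
After all merges, the sorted array is [4, 11, 20, 23, 28, 29, 32, 47].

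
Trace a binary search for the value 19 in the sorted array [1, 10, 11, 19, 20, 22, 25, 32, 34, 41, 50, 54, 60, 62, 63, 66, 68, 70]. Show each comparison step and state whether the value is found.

Binary search for 19 in [1, 10, 11, 19, 20, 22, 25, 32, 34, 41, 50, 54, 60, 62, 63, 66, 68, 70]:

lo=0, hi=17, mid=8, arr[mid]=34 -> 34 > 19, search left half
lo=0, hi=7, mid=3, arr[mid]=19 -> Found target at index 3!

Binary search finds 19 at index 3 after 2 comparisons. The search repeatedly halves the search space by comparing with the middle element.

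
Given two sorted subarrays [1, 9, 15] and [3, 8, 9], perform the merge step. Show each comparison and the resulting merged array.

Merging process:

Compare 1 vs 3: take 1 from left. Merged: [1]
Compare 9 vs 3: take 3 from right. Merged: [1, 3]
Compare 9 vs 8: take 8 from right. Merged: [1, 3, 8]
Compare 9 vs 9: take 9 from left. Merged: [1, 3, 8, 9]
Compare 15 vs 9: take 9 from right. Merged: [1, 3, 8, 9, 9]
Append remaining from left: [15]. Merged: [1, 3, 8, 9, 9, 15]

Final merged array: [1, 3, 8, 9, 9, 15]
Total comparisons: 5

The merged array is [1, 3, 8, 9, 9, 15], requiring 5 comparisons. The merge step runs in O(n) time where n is the total number of elements.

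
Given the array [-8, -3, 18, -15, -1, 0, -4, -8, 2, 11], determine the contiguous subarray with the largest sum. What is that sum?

Using Kadane's algorithm on [-8, -3, 18, -15, -1, 0, -4, -8, 2, 11]:

Scanning through the array:
Position 1 (value -3): max_ending_here = -3, max_so_far = -3
Position 2 (value 18): max_ending_here = 18, max_so_far = 18
Position 3 (value -15): max_ending_here = 3, max_so_far = 18
Position 4 (value -1): max_ending_here = 2, max_so_far = 18
Position 5 (value 0): max_ending_here = 2, max_so_far = 18
Position 6 (value -4): max_ending_here = -2, max_so_far = 18
Position 7 (value -8): max_ending_here = -8, max_so_far = 18
Position 8 (value 2): max_ending_here = 2, max_so_far = 18
Position 9 (value 11): max_ending_here = 13, max_so_far = 18

Maximum subarray: [18]
Maximum sum: 18

The maximum subarray is [18] with sum 18. This subarray runs from index 2 to index 2.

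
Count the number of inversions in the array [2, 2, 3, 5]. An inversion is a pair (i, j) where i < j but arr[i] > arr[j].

Finding inversions in [2, 2, 3, 5]:


Total inversions: 0

The array has 0 inversions. It is already sorted.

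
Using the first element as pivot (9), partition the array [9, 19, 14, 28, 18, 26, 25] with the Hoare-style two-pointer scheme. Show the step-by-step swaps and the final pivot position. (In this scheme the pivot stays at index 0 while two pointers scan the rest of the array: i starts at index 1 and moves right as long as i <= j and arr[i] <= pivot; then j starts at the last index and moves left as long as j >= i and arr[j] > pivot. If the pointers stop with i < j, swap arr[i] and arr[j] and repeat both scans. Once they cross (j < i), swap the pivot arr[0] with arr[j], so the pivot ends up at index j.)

Hoare-style two-pointer partition with pivot = 9:

Initial array: [9, 19, 14, 28, 18, 26, 25]

Pointers start at i = 1, j = 6.
i ends at 1, j ends at 0: the pointers have crossed (j < i), so scanning stops.

j = 0, so swapping arr[0] with arr[j] leaves the pivot at position 0: [9, 19, 14, 28, 18, 26, 25]
Pivot position: 0

After partitioning with pivot 9, the array becomes [9, 19, 14, 28, 18, 26, 25]. The pivot is placed at index 0. All elements to the left of the pivot are <= 9, and all elements to the right are > 9.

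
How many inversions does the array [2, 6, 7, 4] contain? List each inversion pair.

Finding inversions in [2, 6, 7, 4]:

(1, 3): arr[1]=6 > arr[3]=4
(2, 3): arr[2]=7 > arr[3]=4

Total inversions: 2

The array has 2 inversion(s): (1,3), (2,3). Each pair (i,j) satisfies i < j and arr[i] > arr[j].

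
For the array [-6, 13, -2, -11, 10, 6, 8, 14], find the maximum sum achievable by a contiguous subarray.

Using Kadane's algorithm on [-6, 13, -2, -11, 10, 6, 8, 14]:

Scanning through the array:
Position 1 (value 13): max_ending_here = 13, max_so_far = 13
Position 2 (value -2): max_ending_here = 11, max_so_far = 13
Position 3 (value -11): max_ending_here = 0, max_so_far = 13
Position 4 (value 10): max_ending_here = 10, max_so_far = 13
Position 5 (value 6): max_ending_here = 16, max_so_far = 16
Position 6 (value 8): max_ending_here = 24, max_so_far = 24
Position 7 (value 14): max_ending_here = 38, max_so_far = 38

Maximum subarray: [13, -2, -11, 10, 6, 8, 14]
Maximum sum: 38

The maximum subarray is [13, -2, -11, 10, 6, 8, 14] with sum 38. This subarray runs from index 1 to index 7.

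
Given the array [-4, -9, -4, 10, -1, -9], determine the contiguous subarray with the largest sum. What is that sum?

Using Kadane's algorithm on [-4, -9, -4, 10, -1, -9]:

Scanning through the array:
Position 1 (value -9): max_ending_here = -9, max_so_far = -4
Position 2 (value -4): max_ending_here = -4, max_so_far = -4
Position 3 (value 10): max_ending_here = 10, max_so_far = 10
Position 4 (value -1): max_ending_here = 9, max_so_far = 10
Position 5 (value -9): max_ending_here = 0, max_so_far = 10

Maximum subarray: [10]
Maximum sum: 10

The maximum subarray is [10] with sum 10. This subarray runs from index 3 to index 3.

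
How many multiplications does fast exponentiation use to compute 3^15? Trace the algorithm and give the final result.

Computing 3^15 by squaring (build up from 3^1; each line after the first costs one multiplication):

3^1 = 3
3^2 = (3^1)^2 = 3^2 = 9
3^3 = 3 * 3^2 = 3 * 9 = 27
3^6 = (3^3)^2 = 27^2 = 729
3^7 = 3 * 3^6 = 3 * 729 = 2187
3^14 = (3^7)^2 = 2187^2 = 4782969
3^15 = 3 * 3^14 = 3 * 4782969 = 14348907

Result: 14348907
Multiplications needed: 6 (6 lines after 3^1)

3^15 = 14348907. Using exponentiation by squaring, this requires 6 multiplications. The key idea: if the exponent is even, square the half-power; if odd, multiply by the base once.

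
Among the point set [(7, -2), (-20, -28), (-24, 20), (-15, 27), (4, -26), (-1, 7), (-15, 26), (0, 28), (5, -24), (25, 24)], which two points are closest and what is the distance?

Computing all pairwise distances among 10 points:

d((7, -2), (-20, -28)) = 37.4833
d((7, -2), (-24, 20)) = 38.0132
d((7, -2), (-15, 27)) = 36.4005
d((7, -2), (4, -26)) = 24.1868
d((7, -2), (-1, 7)) = 12.0416
d((7, -2), (-15, 26)) = 35.609
d((7, -2), (0, 28)) = 30.8058
d((7, -2), (5, -24)) = 22.0907
d((7, -2), (25, 24)) = 31.6228
d((-20, -28), (-24, 20)) = 48.1664
d((-20, -28), (-15, 27)) = 55.2268
d((-20, -28), (4, -26)) = 24.0832
d((-20, -28), (-1, 7)) = 39.8246
d((-20, -28), (-15, 26)) = 54.231
d((-20, -28), (0, 28)) = 59.4643
d((-20, -28), (5, -24)) = 25.318
d((-20, -28), (25, 24)) = 68.7677
d((-24, 20), (-15, 27)) = 11.4018
d((-24, 20), (4, -26)) = 53.8516
d((-24, 20), (-1, 7)) = 26.4197
d((-24, 20), (-15, 26)) = 10.8167
d((-24, 20), (0, 28)) = 25.2982
d((-24, 20), (5, -24)) = 52.6972
d((-24, 20), (25, 24)) = 49.163
d((-15, 27), (4, -26)) = 56.3028
d((-15, 27), (-1, 7)) = 24.4131
d((-15, 27), (-15, 26)) = 1.0 <-- minimum
d((-15, 27), (0, 28)) = 15.0333
d((-15, 27), (5, -24)) = 54.7814
d((-15, 27), (25, 24)) = 40.1123
d((4, -26), (-1, 7)) = 33.3766
d((4, -26), (-15, 26)) = 55.3624
d((4, -26), (0, 28)) = 54.1479
d((4, -26), (5, -24)) = 2.2361
d((4, -26), (25, 24)) = 54.231
d((-1, 7), (-15, 26)) = 23.6008
d((-1, 7), (0, 28)) = 21.0238
d((-1, 7), (5, -24)) = 31.5753
d((-1, 7), (25, 24)) = 31.0644
d((-15, 26), (0, 28)) = 15.1327
d((-15, 26), (5, -24)) = 53.8516
d((-15, 26), (25, 24)) = 40.05
d((0, 28), (5, -24)) = 52.2398
d((0, 28), (25, 24)) = 25.318
d((5, -24), (25, 24)) = 52.0

Closest pair: (-15, 27) and (-15, 26) with distance 1.0

The closest pair is (-15, 27) and (-15, 26) with Euclidean distance 1.0. For 10 points, brute-force pairwise comparison is shown above. For large n, the divide-and-conquer algorithm (sort by x, recurse on halves, check the dividing strip) achieves O(n log n).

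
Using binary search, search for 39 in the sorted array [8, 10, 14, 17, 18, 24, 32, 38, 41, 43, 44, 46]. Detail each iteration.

Binary search for 39 in [8, 10, 14, 17, 18, 24, 32, 38, 41, 43, 44, 46]:

lo=0, hi=11, mid=5, arr[mid]=24 -> 24 < 39, search right half
lo=6, hi=11, mid=8, arr[mid]=41 -> 41 > 39, search left half
lo=6, hi=7, mid=6, arr[mid]=32 -> 32 < 39, search right half
lo=7, hi=7, mid=7, arr[mid]=38 -> 38 < 39, search right half
lo=8 > hi=7, target 39 not found

Binary search determines that 39 is not in the array after 4 comparisons. The search space was exhausted without finding the target.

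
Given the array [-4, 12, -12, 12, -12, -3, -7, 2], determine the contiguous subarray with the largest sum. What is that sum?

Using Kadane's algorithm on [-4, 12, -12, 12, -12, -3, -7, 2]:

Scanning through the array:
Position 1 (value 12): max_ending_here = 12, max_so_far = 12
Position 2 (value -12): max_ending_here = 0, max_so_far = 12
Position 3 (value 12): max_ending_here = 12, max_so_far = 12
Position 4 (value -12): max_ending_here = 0, max_so_far = 12
Position 5 (value -3): max_ending_here = -3, max_so_far = 12
Position 6 (value -7): max_ending_here = -7, max_so_far = 12
Position 7 (value 2): max_ending_here = 2, max_so_far = 12

Maximum subarray: [12]
Maximum sum: 12

The maximum subarray is [12] with sum 12. This subarray runs from index 1 to index 1.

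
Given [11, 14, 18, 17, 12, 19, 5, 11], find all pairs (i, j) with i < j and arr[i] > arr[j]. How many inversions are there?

Finding inversions in [11, 14, 18, 17, 12, 19, 5, 11]:

(0, 6): arr[0]=11 > arr[6]=5
(1, 4): arr[1]=14 > arr[4]=12
(1, 6): arr[1]=14 > arr[6]=5
(1, 7): arr[1]=14 > arr[7]=11
(2, 3): arr[2]=18 > arr[3]=17
(2, 4): arr[2]=18 > arr[4]=12
(2, 6): arr[2]=18 > arr[6]=5
(2, 7): arr[2]=18 > arr[7]=11
(3, 4): arr[3]=17 > arr[4]=12
(3, 6): arr[3]=17 > arr[6]=5
(3, 7): arr[3]=17 > arr[7]=11
(4, 6): arr[4]=12 > arr[6]=5
(4, 7): arr[4]=12 > arr[7]=11
(5, 6): arr[5]=19 > arr[6]=5
(5, 7): arr[5]=19 > arr[7]=11

Total inversions: 15

The array has 15 inversion(s): (0,6), (1,4), (1,6), (1,7), (2,3), (2,4), (2,6), (2,7), (3,4), (3,6), (3,7), (4,6), (4,7), (5,6), (5,7). Each pair (i,j) satisfies i < j and arr[i] > arr[j].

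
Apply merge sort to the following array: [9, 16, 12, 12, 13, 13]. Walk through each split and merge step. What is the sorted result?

Merge sort trace:

Split: [9, 16, 12, 12, 13, 13] -> [9, 16, 12] and [12, 13, 13]
  Split: [9, 16, 12] -> [9] and [16, 12]
    Split: [16, 12] -> [16] and [12]
    Merge: [16] + [12] -> [12, 16]
  Merge: [9] + [12, 16] -> [9, 12, 16]
  Split: [12, 13, 13] -> [12] and [13, 13]
    Split: [13, 13] -> [13] and [13]
    Merge: [13] + [13] -> [13, 13]
  Merge: [12] + [13, 13] -> [12, 13, 13]
Merge: [9, 12, 16] + [12, 13, 13] -> [9, 12, 12, 13, 13, 16]

Final sorted array: [9, 12, 12, 13, 13, 16]

The merge sort proceeds by recursively splitting the array and merging sorted halves.
After all merges, the sorted array is [9, 12, 12, 13, 13, 16].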